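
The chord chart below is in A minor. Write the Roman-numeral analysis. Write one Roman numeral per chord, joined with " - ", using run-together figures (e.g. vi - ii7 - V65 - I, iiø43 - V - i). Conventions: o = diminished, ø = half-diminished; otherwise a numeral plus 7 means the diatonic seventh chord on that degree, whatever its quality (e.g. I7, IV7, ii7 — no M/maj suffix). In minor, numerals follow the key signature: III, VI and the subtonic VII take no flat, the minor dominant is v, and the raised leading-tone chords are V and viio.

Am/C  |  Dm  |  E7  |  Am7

i6 - iv - V7 - i7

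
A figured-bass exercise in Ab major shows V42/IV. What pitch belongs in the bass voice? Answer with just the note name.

The applied chord V42/IV is rooted on Ab: Ab-C-Eb-Gb.
The figure 42 means third inversion — the seventh is in the bass.

Gb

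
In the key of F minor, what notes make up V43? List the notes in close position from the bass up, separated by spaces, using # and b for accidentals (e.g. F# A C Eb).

G Bb C E

In F minor, scale degree 5 is C. The dominant is major (leading tone raised), so V is a dominant seventh chord.
That chord is spelled C-E-G-Bb.
The figured bass 43 indicates second inversion, placing the fifth (G) in the bass: G-Bb-C-E.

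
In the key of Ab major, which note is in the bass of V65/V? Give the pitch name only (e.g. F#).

The applied chord V65/V is rooted on Bb: Bb-D-F-Ab.
The figure 65 means first inversion — the third is in the bass.

D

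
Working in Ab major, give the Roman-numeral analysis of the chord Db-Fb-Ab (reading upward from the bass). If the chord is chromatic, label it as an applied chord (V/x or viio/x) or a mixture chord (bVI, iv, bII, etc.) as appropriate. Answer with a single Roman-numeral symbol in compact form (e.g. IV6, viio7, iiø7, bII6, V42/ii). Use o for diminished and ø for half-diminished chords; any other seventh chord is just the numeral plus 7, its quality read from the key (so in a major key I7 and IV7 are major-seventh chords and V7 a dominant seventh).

Stacked in thirds the chord is Db-Fb-Ab: a minor triad on Db.
Db is the fourth degree of Ab major. This is the minor subdominant, borrowed from the parallel minor.

iv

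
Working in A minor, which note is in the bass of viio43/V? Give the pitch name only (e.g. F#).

A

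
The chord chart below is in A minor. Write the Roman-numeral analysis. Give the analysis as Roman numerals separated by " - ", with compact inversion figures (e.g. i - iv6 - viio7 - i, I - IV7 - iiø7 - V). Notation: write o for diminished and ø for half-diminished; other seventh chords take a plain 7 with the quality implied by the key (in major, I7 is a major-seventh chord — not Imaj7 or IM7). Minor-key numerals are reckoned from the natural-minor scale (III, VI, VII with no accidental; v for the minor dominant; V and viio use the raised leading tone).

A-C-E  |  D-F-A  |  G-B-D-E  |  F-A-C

i - iv - v65 - VI

A-C-E: minor triad on A = scale degree 1 → i.
D-F-A has root D, degree 4 in A minor, so iv.
G-B-D-E: minor seventh chord on E = scale degree 5 → v65.
F-A-C has root F, degree 6 in A minor, so VI.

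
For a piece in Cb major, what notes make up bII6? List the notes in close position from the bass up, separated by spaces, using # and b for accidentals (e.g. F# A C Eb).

Scale degree 2 in Cb major is Db; lowering it a half step gives Dbb. bII6 is the Neapolitan sixth — a major triad on the lowered second degree, here in its customary first inversion.
So the chord is Dbb-Fb-Abb.
The figured bass 6 indicates first inversion, placing the third (Fb) in the bass: Fb-Abb-Dbb.

Fb Abb Dbb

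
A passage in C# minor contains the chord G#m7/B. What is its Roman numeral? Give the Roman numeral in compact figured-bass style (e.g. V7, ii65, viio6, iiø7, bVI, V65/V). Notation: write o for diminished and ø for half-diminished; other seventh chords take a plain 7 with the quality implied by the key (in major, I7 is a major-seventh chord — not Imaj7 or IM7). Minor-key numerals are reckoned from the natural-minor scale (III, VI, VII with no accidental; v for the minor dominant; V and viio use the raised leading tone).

v65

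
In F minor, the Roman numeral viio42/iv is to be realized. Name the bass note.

The applied chord viio42/iv is rooted on A: A-C-Eb-Gb.
The figure 42 means third inversion — the seventh is in the bass.

Gb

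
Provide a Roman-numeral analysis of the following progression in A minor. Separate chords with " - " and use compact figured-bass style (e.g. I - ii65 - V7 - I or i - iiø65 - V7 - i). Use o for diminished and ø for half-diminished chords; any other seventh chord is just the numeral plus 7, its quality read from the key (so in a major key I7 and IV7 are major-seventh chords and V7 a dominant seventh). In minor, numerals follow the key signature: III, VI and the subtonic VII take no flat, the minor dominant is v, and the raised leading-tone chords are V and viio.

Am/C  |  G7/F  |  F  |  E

i6 - VII42 - VI - V

Am/C has root A, degree 1 in A minor, so i6.
G7/F: dominant seventh chord on G = scale degree 7 → VII42.
F has root F, degree 6 in A minor, so VI.
E: major triad on E = scale degree 5 → V.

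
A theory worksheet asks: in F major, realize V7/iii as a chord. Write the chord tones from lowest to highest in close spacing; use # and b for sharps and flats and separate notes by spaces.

E G# B D

V7/iii is a secondary dominant — the dominant seventh of iii. iii in F major is A, so the applied chord's root is E, a perfect fifth above.
Building a dominant seventh chord on E gives E-G#-B-D.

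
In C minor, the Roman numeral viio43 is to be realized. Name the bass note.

F

viio in C minor has root B; the chord is B-D-F-Ab.
The figure 43 means second inversion — the fifth is in the bass.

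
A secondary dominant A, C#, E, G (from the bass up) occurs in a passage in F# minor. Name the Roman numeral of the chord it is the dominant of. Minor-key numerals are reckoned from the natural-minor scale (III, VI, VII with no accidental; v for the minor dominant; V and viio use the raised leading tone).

VI

The chord is a dominant seventh chord on A.
A dominant resolves down a perfect fifth: A → D. In F# minor, D is scale degree 6, i.e. VI.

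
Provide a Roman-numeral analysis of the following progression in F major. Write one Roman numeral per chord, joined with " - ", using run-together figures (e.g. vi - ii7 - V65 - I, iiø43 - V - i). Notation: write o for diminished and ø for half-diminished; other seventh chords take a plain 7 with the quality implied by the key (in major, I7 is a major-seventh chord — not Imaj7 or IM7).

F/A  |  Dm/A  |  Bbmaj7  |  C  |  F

F/A has root F, degree 1 in F major, so I6.
Dm/A has root D, degree 6 in F major, so vi64.
Bbmaj7: root Bb is the subdominant; major seventh chord there is IV7.
C has root C, degree 5 in F major, so V.
F: root F is the tonic; major triad there is I.

I6 - vi64 - IV7 - V - I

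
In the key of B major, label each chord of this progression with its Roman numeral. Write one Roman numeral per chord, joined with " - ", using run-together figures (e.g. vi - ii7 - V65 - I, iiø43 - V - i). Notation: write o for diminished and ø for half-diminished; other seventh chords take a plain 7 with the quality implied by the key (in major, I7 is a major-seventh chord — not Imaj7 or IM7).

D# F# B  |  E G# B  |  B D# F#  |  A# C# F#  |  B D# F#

D#-F#-B: root B is the tonic; major triad there is I6.
E-G#-B: major triad on E = scale degree 4 → IV.
B-D#-F# has root B, degree 1 in B major, so I.
A#-C#-F# has root F#, degree 5 in B major, so V6.
B-D#-F#: root B is the tonic; major triad there is I.

I6 - IV - I - V6 - I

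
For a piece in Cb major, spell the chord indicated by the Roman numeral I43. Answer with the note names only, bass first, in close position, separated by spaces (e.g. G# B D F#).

Gb Bb Cb Eb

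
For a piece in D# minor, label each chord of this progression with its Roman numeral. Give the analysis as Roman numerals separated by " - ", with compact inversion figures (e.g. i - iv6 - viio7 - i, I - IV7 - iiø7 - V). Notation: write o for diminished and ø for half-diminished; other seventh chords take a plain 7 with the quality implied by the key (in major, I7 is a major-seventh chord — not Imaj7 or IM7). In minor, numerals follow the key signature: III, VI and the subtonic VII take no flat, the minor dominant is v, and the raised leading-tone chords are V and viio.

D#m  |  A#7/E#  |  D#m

D#m: root D# is the tonic; minor triad there is i.
A#7/E# has root A#, degree 5 in D# minor, so V43.
D#m has root D#, degree 1 in D# minor, so i.

i - V43 - i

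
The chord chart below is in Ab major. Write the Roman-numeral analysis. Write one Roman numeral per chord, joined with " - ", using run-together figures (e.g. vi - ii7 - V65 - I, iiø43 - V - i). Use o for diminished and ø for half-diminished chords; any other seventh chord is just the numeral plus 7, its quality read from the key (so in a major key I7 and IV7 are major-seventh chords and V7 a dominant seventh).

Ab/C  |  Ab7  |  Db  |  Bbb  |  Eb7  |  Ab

I6 - V7/IV - IV - bII - V7 - I

Ab/C: root Ab is the tonic; major triad there is I6.
Ab7: a dominant seventh chord on Ab, the applied dominant of IV → V7/IV.
Db has root Db, degree 4 in Ab major, so IV.
Bbb: Bbb with this quality isn't in the key; a major triad on b2 is the Neapolitan chord, bII.
Eb7: root Eb is the dominant; dominant seventh chord there is V7.
Ab: major triad on Ab = scale degree 1 → I.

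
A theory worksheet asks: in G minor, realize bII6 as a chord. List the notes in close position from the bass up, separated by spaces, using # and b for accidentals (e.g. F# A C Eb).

Scale degree 2 in G minor is A; lowering it a half step gives Ab. bII6 is the Neapolitan sixth — a major triad on the lowered second degree, here in its customary first inversion.
So the chord is Ab-C-Eb.
With the 6 figure the chord is in first inversion; from the bass C upward in close position it reads C-Eb-Ab.

C Eb Ab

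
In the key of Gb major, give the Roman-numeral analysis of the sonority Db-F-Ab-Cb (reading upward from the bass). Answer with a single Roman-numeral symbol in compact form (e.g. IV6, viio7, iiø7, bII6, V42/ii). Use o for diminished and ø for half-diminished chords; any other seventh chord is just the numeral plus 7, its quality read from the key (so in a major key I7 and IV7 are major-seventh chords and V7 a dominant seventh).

Stacked in thirds the chord is Db-F-Ab-Cb: a dominant seventh chord on Db.
Db is scale degree 5 in Gb major, and a dominant seventh chord on that degree is written V7.

V7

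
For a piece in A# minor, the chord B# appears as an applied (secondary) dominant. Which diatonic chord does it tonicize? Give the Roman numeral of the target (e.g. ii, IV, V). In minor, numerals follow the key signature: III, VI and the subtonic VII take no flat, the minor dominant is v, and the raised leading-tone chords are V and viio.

V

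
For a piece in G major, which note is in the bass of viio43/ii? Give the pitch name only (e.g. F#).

D

The applied chord viio43/ii is rooted on G#: G#-B-D-F.
The figure 43 means second inversion — the fifth is in the bass.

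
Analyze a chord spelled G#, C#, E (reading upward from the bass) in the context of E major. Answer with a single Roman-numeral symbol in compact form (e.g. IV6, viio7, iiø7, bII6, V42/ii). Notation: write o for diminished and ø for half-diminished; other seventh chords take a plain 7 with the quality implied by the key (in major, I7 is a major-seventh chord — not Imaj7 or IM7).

The pitches C#-E-G# form a minor triad rooted on C#.
C# is scale degree 6 in E major, and a minor triad on that degree is written vi.
With G# in the bass the chord is in second inversion, so the figured bass is 64.

vi64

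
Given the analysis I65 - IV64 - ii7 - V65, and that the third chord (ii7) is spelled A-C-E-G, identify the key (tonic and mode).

G major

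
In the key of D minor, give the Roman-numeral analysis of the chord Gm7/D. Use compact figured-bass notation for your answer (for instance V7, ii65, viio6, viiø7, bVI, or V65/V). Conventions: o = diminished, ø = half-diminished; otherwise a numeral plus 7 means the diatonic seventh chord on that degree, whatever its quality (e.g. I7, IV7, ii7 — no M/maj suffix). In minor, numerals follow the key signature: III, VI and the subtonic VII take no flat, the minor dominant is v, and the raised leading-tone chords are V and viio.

iv43

The pitches G-Bb-D-F form a minor seventh chord rooted on G.
In D minor, G is the subdominant; the diatonic minor seventh chord there is iv7.
With D in the bass the chord is in second inversion, so the figured bass is 43.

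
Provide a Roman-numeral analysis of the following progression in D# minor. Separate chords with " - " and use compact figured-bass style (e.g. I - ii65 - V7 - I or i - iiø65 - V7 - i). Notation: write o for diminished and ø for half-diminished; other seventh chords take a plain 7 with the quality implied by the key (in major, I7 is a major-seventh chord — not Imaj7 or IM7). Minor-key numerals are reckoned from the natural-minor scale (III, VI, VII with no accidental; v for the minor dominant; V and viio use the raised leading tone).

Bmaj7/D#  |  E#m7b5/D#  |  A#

VI65 - iiø42 - V

Bmaj7/D#: root B is the submediant; major seventh chord there is VI65.
E#m7b5/D# has root E#, degree 2 in D# minor, so iiø42.
A#: major triad on A# = scale degree 5 → V.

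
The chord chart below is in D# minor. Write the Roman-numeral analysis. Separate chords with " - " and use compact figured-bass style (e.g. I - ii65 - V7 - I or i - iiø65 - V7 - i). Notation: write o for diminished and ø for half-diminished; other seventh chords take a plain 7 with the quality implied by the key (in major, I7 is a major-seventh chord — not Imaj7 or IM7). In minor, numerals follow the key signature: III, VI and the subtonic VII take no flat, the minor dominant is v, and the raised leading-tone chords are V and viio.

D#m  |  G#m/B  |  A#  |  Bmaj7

D#m has root D#, degree 1 in D# minor, so i.
G#m/B: minor triad on G# = scale degree 4 → iv6.
A#: major triad on A# = scale degree 5 → V.
Bmaj7: major seventh chord on B = scale degree 6 → VI7.

i - iv6 - V - VI7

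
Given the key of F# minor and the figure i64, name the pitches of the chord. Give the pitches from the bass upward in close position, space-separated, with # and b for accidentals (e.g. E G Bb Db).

C# F# A

In F# minor, scale degree 1 is F#, and the diatonic chord built there is a minor triad.
Stacking thirds from F# gives F#-A-C#.
The figured bass 64 indicates second inversion, placing the fifth (C#) in the bass: C#-F#-A.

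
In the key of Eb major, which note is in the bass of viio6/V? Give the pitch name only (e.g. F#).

The applied chord viio6/V is rooted on A: A-C-Eb.
The figure 6 means first inversion — the third is in the bass.

C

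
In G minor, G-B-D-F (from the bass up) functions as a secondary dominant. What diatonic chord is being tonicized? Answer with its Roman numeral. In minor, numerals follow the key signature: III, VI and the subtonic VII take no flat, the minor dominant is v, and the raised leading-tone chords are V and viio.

iv

The chord is a dominant seventh chord on G.
A dominant resolves down a perfect fifth: G → C. In G minor, C is scale degree 4, i.e. iv.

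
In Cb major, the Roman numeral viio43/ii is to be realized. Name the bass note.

Gb

The applied chord viio43/ii is rooted on C: C-Eb-Gb-Bbb.
The figure 43 means second inversion — the fifth is in the bass.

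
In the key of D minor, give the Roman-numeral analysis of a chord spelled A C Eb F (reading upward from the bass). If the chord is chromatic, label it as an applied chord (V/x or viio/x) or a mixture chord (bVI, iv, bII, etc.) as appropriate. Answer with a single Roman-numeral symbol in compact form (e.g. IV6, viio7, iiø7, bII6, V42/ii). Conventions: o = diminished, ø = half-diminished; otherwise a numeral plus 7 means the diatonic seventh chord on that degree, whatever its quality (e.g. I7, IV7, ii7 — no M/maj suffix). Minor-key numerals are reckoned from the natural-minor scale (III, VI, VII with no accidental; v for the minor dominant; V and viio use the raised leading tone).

V65/VI

Stacked in thirds the chord is F-A-C-Eb: a dominant seventh chord on F.
F is not a diatonic chord root with this quality in D minor, but it lies a perfect fifth above Bb (VI), so the chord functions as an applied dominant of VI.
With A in the bass the chord is in first inversion, so the figured bass is 65.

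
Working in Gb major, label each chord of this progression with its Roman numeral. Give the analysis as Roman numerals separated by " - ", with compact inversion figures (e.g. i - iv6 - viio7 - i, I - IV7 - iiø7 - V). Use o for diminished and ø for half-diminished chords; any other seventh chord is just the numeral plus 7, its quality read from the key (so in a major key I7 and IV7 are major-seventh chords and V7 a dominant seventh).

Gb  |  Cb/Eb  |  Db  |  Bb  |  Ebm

I - IV6 - V - V/vi - vi

Gb has root Gb, degree 1 in Gb major, so I.
Cb/Eb has root Cb, degree 4 in Gb major, so IV6.
Db: root Db is the dominant; major triad there is V.
Bb: a major triad on Bb, the applied dominant of vi → V/vi.
Ebm has root Eb, degree 6 in Gb major, so vi.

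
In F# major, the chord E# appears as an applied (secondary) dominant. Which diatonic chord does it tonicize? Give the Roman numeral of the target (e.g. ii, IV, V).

The chord is a major triad on E#.
A dominant resolves down a perfect fifth: E# → A#. In F# major, A# is scale degree 3, i.e. iii.

iii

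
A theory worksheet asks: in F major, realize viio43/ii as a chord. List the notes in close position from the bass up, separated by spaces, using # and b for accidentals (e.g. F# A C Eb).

viio43/ii is a secondary leading-tone chord. The target ii is G in F major; the applied chord is rooted a semitone below, on F#.
Building a fully diminished seventh chord on F# gives F#-A-C-Eb.
The figured bass 43 indicates second inversion, placing the fifth (C) in the bass: C-Eb-F#-A.

C Eb F# A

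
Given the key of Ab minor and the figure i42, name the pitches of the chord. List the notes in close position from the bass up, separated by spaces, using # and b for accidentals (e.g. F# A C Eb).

Gb Ab Cb Eb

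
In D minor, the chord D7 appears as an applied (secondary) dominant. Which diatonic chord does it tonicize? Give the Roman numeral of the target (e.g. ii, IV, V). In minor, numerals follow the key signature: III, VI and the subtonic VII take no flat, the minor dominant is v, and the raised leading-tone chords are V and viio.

The chord is a dominant seventh chord on D.
A dominant resolves down a perfect fifth: D → G. In D minor, G is scale degree 4, i.e. iv.

iv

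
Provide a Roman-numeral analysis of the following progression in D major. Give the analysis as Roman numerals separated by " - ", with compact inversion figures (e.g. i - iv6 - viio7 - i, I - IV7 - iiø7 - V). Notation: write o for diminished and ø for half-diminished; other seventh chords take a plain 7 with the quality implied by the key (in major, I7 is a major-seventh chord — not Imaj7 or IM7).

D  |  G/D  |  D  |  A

I - IV64 - I - V

D has root D, degree 1 in D major, so I.
G/D: major triad on G = scale degree 4 → IV64.
D has root D, degree 1 in D major, so I.
A: root A is the dominant; major triad there is V.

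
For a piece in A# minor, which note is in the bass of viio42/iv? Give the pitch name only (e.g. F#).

B

The applied chord viio42/iv is rooted on C##: C##-E#-G#-B.
The figure 42 means third inversion — the seventh is in the bass.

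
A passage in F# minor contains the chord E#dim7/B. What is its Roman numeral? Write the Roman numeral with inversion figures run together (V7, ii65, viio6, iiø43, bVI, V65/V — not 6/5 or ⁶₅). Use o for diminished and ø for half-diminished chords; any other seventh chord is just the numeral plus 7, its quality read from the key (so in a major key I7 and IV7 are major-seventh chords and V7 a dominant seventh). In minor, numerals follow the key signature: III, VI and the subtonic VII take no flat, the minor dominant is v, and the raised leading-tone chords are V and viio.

Stacked in thirds the chord is E#-G#-B-D: a fully diminished seventh chord on E#.
In F# minor, E# is the leading tone; the diatonic fully diminished seventh chord there is viio7.
With B in the bass the chord is in second inversion, so the figured bass is 43.

viio43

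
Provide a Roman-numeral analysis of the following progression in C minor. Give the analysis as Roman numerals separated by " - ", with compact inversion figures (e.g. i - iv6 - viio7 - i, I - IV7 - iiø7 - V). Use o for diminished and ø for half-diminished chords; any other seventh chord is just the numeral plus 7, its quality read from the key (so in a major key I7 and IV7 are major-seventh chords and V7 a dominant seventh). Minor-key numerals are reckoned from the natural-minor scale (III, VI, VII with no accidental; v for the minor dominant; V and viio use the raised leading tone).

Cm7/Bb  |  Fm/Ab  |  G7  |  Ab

Cm7/Bb: root C is the tonic; minor seventh chord there is i42.
Fm/Ab has root F, degree 4 in C minor, so iv6.
G7 has root G, degree 5 in C minor, so V7.
Ab has root Ab, degree 6 in C minor, so VI.

i42 - iv6 - V7 - VI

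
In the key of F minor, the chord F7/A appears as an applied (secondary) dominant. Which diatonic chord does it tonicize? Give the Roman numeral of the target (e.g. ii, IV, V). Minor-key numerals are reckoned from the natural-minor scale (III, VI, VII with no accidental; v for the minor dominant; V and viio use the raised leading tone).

iv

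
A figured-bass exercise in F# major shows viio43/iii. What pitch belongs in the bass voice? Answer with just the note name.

D#

The applied chord viio43/iii is rooted on G##: G##-B#-D#-F#.
The figure 43 means second inversion — the fifth is in the bass.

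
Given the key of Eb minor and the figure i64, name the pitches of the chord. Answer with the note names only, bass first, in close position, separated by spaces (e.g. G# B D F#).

Bb Eb Gb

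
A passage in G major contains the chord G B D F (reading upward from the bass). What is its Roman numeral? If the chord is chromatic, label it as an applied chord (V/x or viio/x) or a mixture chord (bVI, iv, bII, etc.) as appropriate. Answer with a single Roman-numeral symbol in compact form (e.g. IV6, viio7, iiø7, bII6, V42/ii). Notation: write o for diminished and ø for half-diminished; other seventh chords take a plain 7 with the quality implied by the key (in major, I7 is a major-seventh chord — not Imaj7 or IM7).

The pitches G-B-D-F form a dominant seventh chord rooted on G.
G is not a diatonic chord root with this quality in G major, but it lies a perfect fifth above C (IV), so the chord functions as an applied dominant of IV.

V7/IV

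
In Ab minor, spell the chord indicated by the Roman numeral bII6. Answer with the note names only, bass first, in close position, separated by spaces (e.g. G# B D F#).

Db Fb Bbb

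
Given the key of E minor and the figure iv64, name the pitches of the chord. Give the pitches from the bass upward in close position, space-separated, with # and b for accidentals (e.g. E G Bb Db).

The numeral's case and figure indicate a minor triad. In E minor its root, the subdominant, is A.
Stacking thirds from A gives A-C-E.
The figured bass 64 indicates second inversion, placing the fifth (E) in the bass: E-A-C.

E A C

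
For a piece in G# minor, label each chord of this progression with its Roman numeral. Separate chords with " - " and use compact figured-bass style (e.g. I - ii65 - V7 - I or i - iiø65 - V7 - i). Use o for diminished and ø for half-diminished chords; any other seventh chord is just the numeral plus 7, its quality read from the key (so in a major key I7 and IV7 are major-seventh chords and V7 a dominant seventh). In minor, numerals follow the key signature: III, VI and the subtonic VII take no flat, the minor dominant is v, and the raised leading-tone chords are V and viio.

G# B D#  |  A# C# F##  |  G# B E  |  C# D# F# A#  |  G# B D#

i - viio6 - VI6 - v42 - i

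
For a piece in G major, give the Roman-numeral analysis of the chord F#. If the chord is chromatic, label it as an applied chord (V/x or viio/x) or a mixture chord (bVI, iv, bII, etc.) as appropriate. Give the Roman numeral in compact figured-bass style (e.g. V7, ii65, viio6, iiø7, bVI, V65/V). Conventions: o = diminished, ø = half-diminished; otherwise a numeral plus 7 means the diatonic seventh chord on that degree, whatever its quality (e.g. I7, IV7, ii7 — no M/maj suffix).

Stacked in thirds the chord is F#-A#-C#: a major triad on F#.
F# is not a diatonic chord root with this quality in G major, but it lies a perfect fifth above B (iii), so the chord functions as an applied dominant of iii.

V/iii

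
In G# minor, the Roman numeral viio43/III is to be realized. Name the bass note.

The applied chord viio43/III is rooted on A#: A#-C#-E-G.
The figure 43 means second inversion — the fifth is in the bass.

E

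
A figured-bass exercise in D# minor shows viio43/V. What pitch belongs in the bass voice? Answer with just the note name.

D#

The applied chord viio43/V is rooted on G##: G##-B#-D#-F#.
The figure 43 means second inversion — the fifth is in the bass.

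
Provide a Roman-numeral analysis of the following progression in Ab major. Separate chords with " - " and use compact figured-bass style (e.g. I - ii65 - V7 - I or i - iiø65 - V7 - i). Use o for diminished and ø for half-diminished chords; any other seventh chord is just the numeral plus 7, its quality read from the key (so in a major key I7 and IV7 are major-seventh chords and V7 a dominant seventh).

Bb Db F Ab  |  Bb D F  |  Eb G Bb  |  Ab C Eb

Bb-Db-F-Ab has root Bb, degree 2 in Ab major, so ii7.
Bb-D-F: a major triad on Bb, the applied dominant of V → V/V.
Eb-G-Bb: major triad on Eb = scale degree 5 → V.
Ab-C-Eb: root Ab is the tonic; major triad there is I.

ii7 - V/V - V - I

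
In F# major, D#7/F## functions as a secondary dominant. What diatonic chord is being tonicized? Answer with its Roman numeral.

The chord is a dominant seventh chord on D#.
A dominant resolves down a perfect fifth: D# → G#. In F# major, G# is scale degree 2, i.e. ii.

ii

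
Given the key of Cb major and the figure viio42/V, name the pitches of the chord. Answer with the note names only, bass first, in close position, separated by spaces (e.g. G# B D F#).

Ebb F Ab Cb

The slash marks an applied leading-tone chord: viio of V. In Cb major, V is Gb, so the leading tone to it is F, a half step below.
Building a fully diminished seventh chord on F gives F-Ab-Cb-Ebb.
With the 42 figure the chord is in third inversion; from the bass Ebb upward in close position it reads Ebb-F-Ab-Cb.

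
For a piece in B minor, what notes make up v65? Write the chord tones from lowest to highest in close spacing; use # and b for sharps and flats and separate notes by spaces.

The numeral's case and figure indicate a minor seventh chord. In B minor its root, the dominant, is F#.
That chord is spelled F#-A-C#-E.
With the 65 figure the chord is in first inversion; from the bass A upward in close position it reads A-C#-E-F#.

A C# E F#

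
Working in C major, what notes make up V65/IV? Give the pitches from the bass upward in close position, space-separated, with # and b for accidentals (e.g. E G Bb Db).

The slash means an applied dominant: we want the dominant of IV. In C major, IV is F major, and its dominant is built on C.
Building a dominant seventh chord on C gives C-E-G-Bb.
The figured bass 65 indicates first inversion, placing the third (E) in the bass: E-G-Bb-C.

E G Bb C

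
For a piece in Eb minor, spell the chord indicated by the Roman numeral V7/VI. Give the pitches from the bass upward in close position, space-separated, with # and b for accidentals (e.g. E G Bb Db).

Gb Bb Db Fb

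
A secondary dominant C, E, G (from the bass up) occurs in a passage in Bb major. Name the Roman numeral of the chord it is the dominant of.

V

The chord is a major triad on C.
A dominant resolves down a perfect fifth: C → F. In Bb major, F is scale degree 5, i.e. V.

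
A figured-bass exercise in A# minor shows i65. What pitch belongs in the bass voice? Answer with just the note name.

i in A# minor has root A#; the chord is A#-C#-E#-G#.
The figure 65 means first inversion — the third is in the bass.

C#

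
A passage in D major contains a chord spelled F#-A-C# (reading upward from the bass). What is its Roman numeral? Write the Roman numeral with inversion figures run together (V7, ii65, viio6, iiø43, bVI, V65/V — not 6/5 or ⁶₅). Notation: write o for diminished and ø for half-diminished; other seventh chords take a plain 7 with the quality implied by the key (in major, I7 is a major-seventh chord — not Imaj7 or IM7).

iii

The pitches F#-A-C# form a minor triad rooted on F#.
In D major, F# is the mediant; the diatonic minor triad there is iii.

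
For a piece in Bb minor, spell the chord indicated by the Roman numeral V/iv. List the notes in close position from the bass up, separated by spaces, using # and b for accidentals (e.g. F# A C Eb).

V/iv is a secondary dominant — the dominant triad of iv. iv in Bb minor is Eb, so the applied chord's root is Bb, a perfect fifth above.
Building a major triad on Bb gives Bb-D-F.

Bb D F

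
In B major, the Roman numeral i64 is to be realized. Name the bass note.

F#

i in B major has root B; the chord is B-D-F#.
The figure 64 means second inversion — the fifth is in the bass.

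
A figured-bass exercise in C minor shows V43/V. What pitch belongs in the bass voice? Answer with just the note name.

A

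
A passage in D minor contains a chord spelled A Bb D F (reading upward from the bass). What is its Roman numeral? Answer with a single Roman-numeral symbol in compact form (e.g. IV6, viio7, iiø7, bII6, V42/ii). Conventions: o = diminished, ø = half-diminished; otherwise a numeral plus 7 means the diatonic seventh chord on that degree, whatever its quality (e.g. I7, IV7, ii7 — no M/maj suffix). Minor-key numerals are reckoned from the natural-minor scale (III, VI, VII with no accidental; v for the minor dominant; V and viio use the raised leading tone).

The pitches Bb-D-F-A form a major seventh chord rooted on Bb.
In D minor, Bb is the submediant; the diatonic major seventh chord there is VI7.
With A in the bass the chord is in third inversion, so the figured bass is 42.

VI42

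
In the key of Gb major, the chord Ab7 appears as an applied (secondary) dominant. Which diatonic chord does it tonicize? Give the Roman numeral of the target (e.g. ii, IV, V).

V

The chord is a dominant seventh chord on Ab.
A dominant resolves down a perfect fifth: Ab → Db. In Gb major, Db is scale degree 5, i.e. V.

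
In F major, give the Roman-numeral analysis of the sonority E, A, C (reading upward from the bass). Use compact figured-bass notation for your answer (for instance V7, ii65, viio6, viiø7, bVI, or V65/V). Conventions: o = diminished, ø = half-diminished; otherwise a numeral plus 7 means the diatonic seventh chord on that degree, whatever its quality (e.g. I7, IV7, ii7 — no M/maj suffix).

Stacked in thirds the chord is A-C-E: a minor triad on A.
A is scale degree 3 in F major, and a minor triad on that degree is written iii.
With E in the bass the chord is in second inversion, so the figured bass is 64.

iii64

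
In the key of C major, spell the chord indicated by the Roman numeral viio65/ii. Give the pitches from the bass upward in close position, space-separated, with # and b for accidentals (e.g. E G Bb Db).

viio65/ii is a secondary leading-tone chord. The target ii is D in C major; the applied chord is rooted a semitone below, on C#.
Building a fully diminished seventh chord on C# gives C#-E-G-Bb.
The figured bass 65 indicates first inversion, placing the third (E) in the bass: E-G-Bb-C#.

E G Bb C#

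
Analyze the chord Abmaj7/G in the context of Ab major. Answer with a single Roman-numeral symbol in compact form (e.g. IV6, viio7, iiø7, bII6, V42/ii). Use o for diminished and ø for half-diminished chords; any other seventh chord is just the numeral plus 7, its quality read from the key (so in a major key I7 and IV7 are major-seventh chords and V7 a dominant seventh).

I42

Stacked in thirds the chord is Ab-C-Eb-G: a major seventh chord on Ab.
Ab is scale degree 1 in Ab major, and a major seventh chord on that degree is written I7.
With G in the bass the chord is in third inversion, so the figured bass is 42.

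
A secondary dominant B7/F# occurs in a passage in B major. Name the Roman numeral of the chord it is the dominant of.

The chord is a dominant seventh chord on B.
A dominant resolves down a perfect fifth: B → E. In B major, E is scale degree 4, i.e. IV.

IV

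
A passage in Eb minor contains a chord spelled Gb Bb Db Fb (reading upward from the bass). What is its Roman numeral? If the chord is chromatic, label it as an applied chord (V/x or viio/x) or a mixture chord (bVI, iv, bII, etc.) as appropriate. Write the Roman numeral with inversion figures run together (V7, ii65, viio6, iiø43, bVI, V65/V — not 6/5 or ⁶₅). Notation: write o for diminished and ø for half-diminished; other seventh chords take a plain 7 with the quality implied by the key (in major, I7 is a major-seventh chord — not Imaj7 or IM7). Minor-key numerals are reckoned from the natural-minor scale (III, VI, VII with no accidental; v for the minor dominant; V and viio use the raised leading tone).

V7/VI

The pitches Gb-Bb-Db-Fb form a dominant seventh chord rooted on Gb.
Gb is not a diatonic chord root with this quality in Eb minor, but it lies a perfect fifth above Cb (VI), so the chord functions as an applied dominant of VI.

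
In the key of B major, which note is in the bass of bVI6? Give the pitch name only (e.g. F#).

B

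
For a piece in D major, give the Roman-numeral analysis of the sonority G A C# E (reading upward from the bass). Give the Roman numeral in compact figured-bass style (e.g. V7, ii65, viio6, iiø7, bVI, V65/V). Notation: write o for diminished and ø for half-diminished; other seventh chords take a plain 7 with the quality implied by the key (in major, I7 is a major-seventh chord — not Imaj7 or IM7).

V42

The pitches A-C#-E-G form a dominant seventh chord rooted on A.
A is scale degree 5 in D major, and a dominant seventh chord on that degree is written V7.
With G in the bass the chord is in third inversion, so the figured bass is 42.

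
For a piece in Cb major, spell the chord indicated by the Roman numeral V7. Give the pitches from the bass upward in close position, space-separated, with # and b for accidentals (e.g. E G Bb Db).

Gb Bb Db Fb

In Cb major, the dominant is Gb, and the diatonic chord built there is a dominant seventh chord.
That chord is spelled Gb-Bb-Db-Fb.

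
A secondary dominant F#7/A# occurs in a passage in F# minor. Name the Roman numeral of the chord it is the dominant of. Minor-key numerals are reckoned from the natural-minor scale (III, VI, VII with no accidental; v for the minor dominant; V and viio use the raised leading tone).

iv

The chord is a dominant seventh chord on F#.
A dominant resolves down a perfect fifth: F# → B. In F# minor, B is scale degree 4, i.e. iv.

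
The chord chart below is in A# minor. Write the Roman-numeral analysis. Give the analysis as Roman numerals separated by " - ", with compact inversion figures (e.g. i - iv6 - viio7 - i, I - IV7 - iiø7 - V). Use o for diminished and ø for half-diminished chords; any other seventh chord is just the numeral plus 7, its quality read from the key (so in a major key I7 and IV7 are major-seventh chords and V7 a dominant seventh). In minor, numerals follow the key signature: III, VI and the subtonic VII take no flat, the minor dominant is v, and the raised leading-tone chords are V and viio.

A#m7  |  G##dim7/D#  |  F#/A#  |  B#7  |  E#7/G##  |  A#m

A#m7 has root A#, degree 1 in A# minor, so i7.
G##dim7/D# has root G##, degree 7 in A# minor, so viio43.
F#/A#: major triad on F# = scale degree 6 → VI6.
B#7: chromatic; B# is V of V, so V7/V.
E#7/G## has root E#, degree 5 in A# minor, so V65.
A#m has root A#, degree 1 in A# minor, so i.

i7 - viio43 - VI6 - V7/V - V65 - i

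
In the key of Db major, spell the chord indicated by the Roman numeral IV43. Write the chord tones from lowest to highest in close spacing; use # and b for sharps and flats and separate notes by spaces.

Db F Gb Bb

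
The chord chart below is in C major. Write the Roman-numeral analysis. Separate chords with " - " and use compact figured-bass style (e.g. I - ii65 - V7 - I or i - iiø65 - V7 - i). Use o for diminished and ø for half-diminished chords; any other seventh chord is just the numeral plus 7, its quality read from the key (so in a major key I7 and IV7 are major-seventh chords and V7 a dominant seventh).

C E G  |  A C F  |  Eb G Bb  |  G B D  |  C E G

I - IV6 - bIII - V - I

C-E-G: root C is the tonic; major triad there is I.
A-C-F: root F is the subdominant; major triad there is IV6.
Eb-G-Bb: Eb with this quality isn't in the key; it's bIII, borrowed from the parallel minor.
G-B-D: root G is the dominant; major triad there is V.
C-E-G: major triad on C = scale degree 1 → I.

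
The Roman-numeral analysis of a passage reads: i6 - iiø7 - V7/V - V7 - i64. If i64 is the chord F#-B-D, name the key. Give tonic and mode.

The chord Bm/F# is a minor triad rooted on B; its label is i64.
If B is scale degree 1 and the mode makes that degree carry a minor triad, the tonic is B and the mode is minor.

B minor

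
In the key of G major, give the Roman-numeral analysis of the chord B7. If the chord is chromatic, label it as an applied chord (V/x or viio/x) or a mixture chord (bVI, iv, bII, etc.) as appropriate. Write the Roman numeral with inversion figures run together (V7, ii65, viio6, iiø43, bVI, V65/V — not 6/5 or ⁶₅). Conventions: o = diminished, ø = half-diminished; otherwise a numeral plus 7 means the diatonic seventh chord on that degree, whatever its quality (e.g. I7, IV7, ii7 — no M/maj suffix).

Stacked in thirds the chord is B-D#-F#-A: a dominant seventh chord on B.
B is not a diatonic chord root with this quality in G major, but it lies a perfect fifth above E (vi), so the chord functions as an applied dominant of vi.

V7/vi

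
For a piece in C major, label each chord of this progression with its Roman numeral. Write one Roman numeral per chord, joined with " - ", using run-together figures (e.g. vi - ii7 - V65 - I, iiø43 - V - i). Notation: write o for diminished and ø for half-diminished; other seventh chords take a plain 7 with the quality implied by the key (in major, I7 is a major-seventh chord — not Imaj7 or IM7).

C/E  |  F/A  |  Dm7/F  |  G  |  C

C/E has root C, degree 1 in C major, so I6.
F/A has root F, degree 4 in C major, so IV6.
Dm7/F has root D, degree 2 in C major, so ii65.
G: root G is the dominant; major triad there is V.
C has root C, degree 1 in C major, so I.

I6 - IV6 - ii65 - V - I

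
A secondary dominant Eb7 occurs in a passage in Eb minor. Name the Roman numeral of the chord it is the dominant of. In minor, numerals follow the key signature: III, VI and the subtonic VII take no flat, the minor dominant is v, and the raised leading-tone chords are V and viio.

iv

The chord is a dominant seventh chord on Eb.
A dominant resolves down a perfect fifth: Eb → Ab. In Eb minor, Ab is scale degree 4, i.e. iv.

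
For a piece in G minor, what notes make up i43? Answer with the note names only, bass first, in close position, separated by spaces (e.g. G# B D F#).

D F G Bb

The numeral's case and figure indicate a minor seventh chord. In G minor its root, the tonic, is G.
That chord is spelled G-Bb-D-F.
The figured bass 43 indicates second inversion, placing the fifth (D) in the bass: D-F-G-Bb.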